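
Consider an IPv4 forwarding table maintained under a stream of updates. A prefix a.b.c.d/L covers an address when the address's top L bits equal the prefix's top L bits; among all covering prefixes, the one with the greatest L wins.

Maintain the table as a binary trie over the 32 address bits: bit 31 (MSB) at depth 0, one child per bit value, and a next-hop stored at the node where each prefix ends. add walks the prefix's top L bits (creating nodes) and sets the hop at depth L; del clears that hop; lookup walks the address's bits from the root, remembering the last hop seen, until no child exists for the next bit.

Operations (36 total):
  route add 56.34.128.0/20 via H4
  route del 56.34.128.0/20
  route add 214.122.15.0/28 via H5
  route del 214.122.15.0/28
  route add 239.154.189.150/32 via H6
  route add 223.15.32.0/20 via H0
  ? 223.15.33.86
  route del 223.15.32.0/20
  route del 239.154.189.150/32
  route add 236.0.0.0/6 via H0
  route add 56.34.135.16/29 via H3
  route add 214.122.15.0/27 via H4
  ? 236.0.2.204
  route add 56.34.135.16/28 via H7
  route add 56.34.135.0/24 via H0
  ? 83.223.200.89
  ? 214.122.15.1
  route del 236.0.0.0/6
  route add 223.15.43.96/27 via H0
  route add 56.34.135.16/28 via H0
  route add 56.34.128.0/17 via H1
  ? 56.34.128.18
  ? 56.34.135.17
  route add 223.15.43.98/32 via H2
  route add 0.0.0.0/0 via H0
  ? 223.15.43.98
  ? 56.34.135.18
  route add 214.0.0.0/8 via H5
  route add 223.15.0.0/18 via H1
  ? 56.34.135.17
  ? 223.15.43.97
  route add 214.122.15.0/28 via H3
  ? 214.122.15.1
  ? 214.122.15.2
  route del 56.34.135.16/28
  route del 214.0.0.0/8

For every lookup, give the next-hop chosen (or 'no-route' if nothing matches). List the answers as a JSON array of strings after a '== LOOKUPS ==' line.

Apply in order:
  add 56.34.128.0/20 -> H4 at depth 20
  - 56.34.128.0/20 clear@20
  add 214.122.15.0/28 -> H5 at depth 28
  - 214.122.15.0/28 clear@28
  add 239.154.189.150/32 -> H6 at depth 32
  add 223.15.32.0/20 -> H0 at depth 20
  lookup 223.15.33.86: bits 11011111000011110010 walk d0:-→d1:-→d2:-→d3:-→d4:-→d5:-→d6:-→d7:-→d8:-→d9:-→d10:-→d11:-→d12:-→d13:-→d14:-→d15:-→d16:-→d17:-→d18:-→d19:-→d20:H0 -> H0
  - 223.15.32.0/20 clear@20
  - 239.154.189.150/32 clear@32
  add 236.0.0.0/6 -> H0 at depth 6
  add 56.34.135.16/29 -> H3 at depth 29
  add 214.122.15.0/27 -> H4 at depth 27
  lookup 236.0.2.204: bits 111011 walk d0:-→d1:-→d2:-→d3:-→d4:-→d5:-→d6:H0 -> H0
  add 56.34.135.16/28 -> H7 at depth 28
  add 56.34.135.0/24 -> H0 at depth 24
  lookup 83.223.200.89: bits 0 walk d0:-→d1:- -> no-route
  lookup 214.122.15.1: bits 1101011001111010000011110000 walk d0:-→d1:-→d2:-→d3:-→d4:-→d5:-→d6:-→d7:-→d8:-→d9:-→d10:-→d11:-→d12:-→d13:-→d14:-→d15:-→d16:-→d17:-→d18:-→d19:-→d20:-→d21:-→d22:-→d23:-→d24:-→d25:-→d26:-→d27:H4→d28:- -> H4
  - 236.0.0.0/6 clear@6
  add 223.15.43.96/27 -> H0 at depth 27
  add 56.34.135.16/28 -> H0 at depth 28
  add 56.34.128.0/17 -> H1 at depth 17
  lookup 56.34.128.18: bits 001110000010001010000 walk d0:-→d1:-→d2:-→d3:-→d4:-→d5:-→d6:-→d7:-→d8:-→d9:-→d10:-→d11:-→d12:-→d13:-→d14:-→d15:-→d16:-→d17:H1→d18:-→d19:-→d20:-→d21:- -> H1
  lookup 56.34.135.17: bits 00111000001000101000011100010 walk d0:-→d1:-→d2:-→d3:-→d4:-→d5:-→d6:-→d7:-→d8:-→d9:-→d10:-→d11:-→d12:-→d13:-→d14:-→d15:-→d16:-→d17:H1→d18:-→d19:-→d20:-→d21:-→d22:-→d23:-→d24:H0→d25:-→d26:-→d27:-→d28:H0→d29:H3 -> H3
  add 223.15.43.98/32 -> H2 at depth 32
  add 0.0.0.0/0 -> H0 at depth 0
  lookup 223.15.43.98: bits 11011111000011110010101101100010 walk d0:H0→d1:-→d2:-→d3:-→d4:-→d5:-→d6:-→d7:-→d8:-→d9:-→d10:-→d11:-→d12:-→d13:-→d14:-→d15:-→d16:-→d17:-→d18:-→d19:-→d20:-→d21:-→d22:-→d23:-→d24:-→d25:-→d26:-→d27:H0→d28:-→d29:-→d30:-→d31:-→d32:H2 -> H2
  lookup 56.34.135.18: bits 00111000001000101000011100010 walk d0:H0→d1:-→d2:-→d3:-→d4:-→d5:-→d6:-→d7:-→d8:-→d9:-→d10:-→d11:-→d12:-→d13:-→d14:-→d15:-→d16:-→d17:H1→d18:-→d19:-→d20:-→d21:-→d22:-→d23:-→d24:H0→d25:-→d26:-→d27:-→d28:H0→d29:H3 -> H3
  add 214.0.0.0/8 -> H5 at depth 8
  add 223.15.0.0/18 -> H1 at depth 18
  lookup 56.34.135.17: bits 00111000001000101000011100010 walk d0:H0→d1:-→d2:-→d3:-→d4:-→d5:-→d6:-→d7:-→d8:-→d9:-→d10:-→d11:-→d12:-→d13:-→d14:-→d15:-→d16:-→d17:H1→d18:-→d19:-→d20:-→d21:-→d22:-→d23:-→d24:H0→d25:-→d26:-→d27:-→d28:H0→d29:H3 -> H3
  lookup 223.15.43.97: bits 110111110000111100101011011000 walk d0:H0→d1:-→d2:-→d3:-→d4:-→d5:-→d6:-→d7:-→d8:-→d9:-→d10:-→d11:-→d12:-→d13:-→d14:-→d15:-→d16:-→d17:-→d18:H1→d19:-→d20:-→d21:-→d22:-→d23:-→d24:-→d25:-→d26:-→d27:H0→d28:-→d29:-→d30:- -> H0
  add 214.122.15.0/28 -> H3 at depth 28
  lookup 214.122.15.1: bits 1101011001111010000011110000 walk d0:H0→d1:-→d2:-→d3:-→d4:-→d5:-→d6:-→d7:-→d8:H5→d9:-→d10:-→d11:-→d12:-→d13:-→d14:-→d15:-→d16:-→d17:-→d18:-→d19:-→d20:-→d21:-→d22:-→d23:-→d24:-→d25:-→d26:-→d27:H4→d28:H3 -> H3
  lookup 214.122.15.2: bits 1101011001111010000011110000 walk d0:H0→d1:-→d2:-→d3:-→d4:-→d5:-→d6:-→d7:-→d8:H5→d9:-→d10:-→d11:-→d12:-→d13:-→d14:-→d15:-→d16:-→d17:-→d18:-→d19:-→d20:-→d21:-→d22:-→d23:-→d24:-→d25:-→d26:-→d27:H4→d28:H3 -> H3
  - 56.34.135.16/28 clear@28
  - 214.0.0.0/8 clear@8

== LOOKUPS ==
["H0","H0","no-route","H4","H1","H3","H2","H3","H3","H0","H3","H3"]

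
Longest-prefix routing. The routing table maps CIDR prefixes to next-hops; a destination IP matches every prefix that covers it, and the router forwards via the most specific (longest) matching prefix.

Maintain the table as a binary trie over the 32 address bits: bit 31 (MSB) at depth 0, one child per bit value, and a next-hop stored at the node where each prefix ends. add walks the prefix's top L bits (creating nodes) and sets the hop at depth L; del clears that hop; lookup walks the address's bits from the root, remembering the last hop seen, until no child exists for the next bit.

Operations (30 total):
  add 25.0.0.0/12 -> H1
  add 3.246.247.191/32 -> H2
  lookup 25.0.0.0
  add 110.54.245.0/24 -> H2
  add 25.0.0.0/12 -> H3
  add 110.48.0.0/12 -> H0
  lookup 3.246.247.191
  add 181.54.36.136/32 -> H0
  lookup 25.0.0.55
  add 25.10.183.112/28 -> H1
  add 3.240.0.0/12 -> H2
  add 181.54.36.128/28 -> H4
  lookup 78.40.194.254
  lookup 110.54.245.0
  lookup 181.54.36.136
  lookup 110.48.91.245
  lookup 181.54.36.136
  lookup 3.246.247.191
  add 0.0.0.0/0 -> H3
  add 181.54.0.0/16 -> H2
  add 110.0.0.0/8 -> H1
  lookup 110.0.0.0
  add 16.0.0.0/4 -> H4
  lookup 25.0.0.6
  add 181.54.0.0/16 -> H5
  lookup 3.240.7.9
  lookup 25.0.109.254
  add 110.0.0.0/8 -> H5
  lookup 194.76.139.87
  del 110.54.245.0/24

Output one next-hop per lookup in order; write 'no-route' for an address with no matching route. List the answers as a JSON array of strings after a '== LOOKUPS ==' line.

Process each operation:
  + 25.0.0.0/12 (H1) depth=12
  + 3.246.247.191/32 (H2) depth=32
  ? 25.0.0.0  path d0:-→d1:-→d2:-→d3:-→d4:-→d5:-→d6:-→d7:-→d8:-→d9:-→d10:-→d11:-→d12:H1  best=H1
  + 110.54.245.0/24 (H2) depth=24
  + 25.0.0.0/12 (H3) depth=12
  + 110.48.0.0/12 (H0) depth=12
  ? 3.246.247.191  path d0:-→d1:-→d2:-→d3:-→d4:-→d5:-→d6:-→d7:-→d8:-→d9:-→d10:-→d11:-→d12:-→d13:-→d14:-→d15:-→d16:-→d17:-→d18:-→d19:-→d20:-→d21:-→d22:-→d23:-→d24:-→d25:-→d26:-→d27:-→d28:-→d29:-→d30:-→d31:-→d32:H2  best=H2
  + 181.54.36.136/32 (H0) depth=32
  ? 25.0.0.55  path d0:-→d1:-→d2:-→d3:-→d4:-→d5:-→d6:-→d7:-→d8:-→d9:-→d10:-→d11:-→d12:H3  best=H3
  + 25.10.183.112/28 (H1) depth=28
  + 3.240.0.0/12 (H2) depth=12
  + 181.54.36.128/28 (H4) depth=28
  ? 78.40.194.254  path d0:-→d1:-→d2:-  best=no-route
  ? 110.54.245.0  path d0:-→d1:-→d2:-→d3:-→d4:-→d5:-→d6:-→d7:-→d8:-→d9:-→d10:-→d11:-→d12:H0→d13:-→d14:-→d15:-→d16:-→d17:-→d18:-→d19:-→d20:-→d21:-→d22:-→d23:-→d24:H2  best=H2
  ? 181.54.36.136  path d0:-→d1:-→d2:-→d3:-→d4:-→d5:-→d6:-→d7:-→d8:-→d9:-→d10:-→d11:-→d12:-→d13:-→d14:-→d15:-→d16:-→d17:-→d18:-→d19:-→d20:-→d21:-→d22:-→d23:-→d24:-→d25:-→d26:-→d27:-→d28:H4→d29:-→d30:-→d31:-→d32:H0  best=H0
  ? 110.48.91.245  path d0:-→d1:-→d2:-→d3:-→d4:-→d5:-→d6:-→d7:-→d8:-→d9:-→d10:-→d11:-→d12:H0→d13:-  best=H0
  ? 181.54.36.136  path d0:-→d1:-→d2:-→d3:-→d4:-→d5:-→d6:-→d7:-→d8:-→d9:-→d10:-→d11:-→d12:-→d13:-→d14:-→d15:-→d16:-→d17:-→d18:-→d19:-→d20:-→d21:-→d22:-→d23:-→d24:-→d25:-→d26:-→d27:-→d28:H4→d29:-→d30:-→d31:-→d32:H0  best=H0
  ? 3.246.247.191  path d0:-→d1:-→d2:-→d3:-→d4:-→d5:-→d6:-→d7:-→d8:-→d9:-→d10:-→d11:-→d12:H2→d13:-→d14:-→d15:-→d16:-→d17:-→d18:-→d19:-→d20:-→d21:-→d22:-→d23:-→d24:-→d25:-→d26:-→d27:-→d28:-→d29:-→d30:-→d31:-→d32:H2  best=H2
  + 0.0.0.0/0 (H3) depth=0
  + 181.54.0.0/16 (H2) depth=16
  + 110.0.0.0/8 (H1) depth=8
  ? 110.0.0.0  path d0:H3→d1:-→d2:-→d3:-→d4:-→d5:-→d6:-→d7:-→d8:H1→d9:-→d10:-  best=H1
  + 16.0.0.0/4 (H4) depth=4
  ? 25.0.0.6  path d0:H3→d1:-→d2:-→d3:-→d4:H4→d5:-→d6:-→d7:-→d8:-→d9:-→d10:-→d11:-→d12:H3  best=H3
  + 181.54.0.0/16 (H5) depth=16
  ? 3.240.7.9  path d0:H3→d1:-→d2:-→d3:-→d4:-→d5:-→d6:-→d7:-→d8:-→d9:-→d10:-→d11:-→d12:H2→d13:-  best=H2
  ? 25.0.109.254  path d0:H3→d1:-→d2:-→d3:-→d4:H4→d5:-→d6:-→d7:-→d8:-→d9:-→d10:-→d11:-→d12:H3  best=H3
  + 110.0.0.0/8 (H5) depth=8
  ? 194.76.139.87  path d0:H3→d1:-  best=H3
  - 110.54.245.0/24 clear@24

== LOOKUPS ==
["H1","H2","H3","no-route","H2","H0","H0","H0","H2","H1","H3","H2","H3","H3"]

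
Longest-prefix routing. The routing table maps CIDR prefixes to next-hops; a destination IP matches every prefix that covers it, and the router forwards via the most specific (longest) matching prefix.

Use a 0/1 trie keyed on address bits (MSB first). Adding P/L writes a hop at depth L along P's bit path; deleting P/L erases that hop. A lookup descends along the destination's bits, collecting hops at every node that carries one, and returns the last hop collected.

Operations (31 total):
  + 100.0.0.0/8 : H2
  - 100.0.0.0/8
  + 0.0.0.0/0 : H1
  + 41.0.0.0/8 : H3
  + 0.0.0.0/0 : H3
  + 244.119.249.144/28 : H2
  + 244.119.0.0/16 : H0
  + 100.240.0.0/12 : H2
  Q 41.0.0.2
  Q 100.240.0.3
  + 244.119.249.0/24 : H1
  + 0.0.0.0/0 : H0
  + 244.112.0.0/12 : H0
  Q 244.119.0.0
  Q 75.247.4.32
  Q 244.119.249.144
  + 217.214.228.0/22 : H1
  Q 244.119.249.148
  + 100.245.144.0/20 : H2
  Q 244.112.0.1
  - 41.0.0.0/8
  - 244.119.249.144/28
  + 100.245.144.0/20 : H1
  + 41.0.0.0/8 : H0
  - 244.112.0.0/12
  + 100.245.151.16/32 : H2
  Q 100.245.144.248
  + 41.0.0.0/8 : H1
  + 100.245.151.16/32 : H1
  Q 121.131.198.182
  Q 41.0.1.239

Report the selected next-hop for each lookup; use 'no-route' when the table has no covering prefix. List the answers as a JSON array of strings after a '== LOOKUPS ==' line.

Apply in order:
  + 100.0.0.0/8 (H2) depth=8
  - 100.0.0.0/8 clear@8
  + 0.0.0.0/0 (H1) depth=0
  + 41.0.0.0/8 (H3) depth=8
  + 0.0.0.0/0 (H3) depth=0
  + 244.119.249.144/28 (H2) depth=28
  + 244.119.0.0/16 (H0) depth=16
  + 100.240.0.0/12 (H2) depth=12
  lookup 41.0.0.2: bits 00101001 walk d0:H3→d1:-→d2:-→d3:-→d4:-→d5:-→d6:-→d7:-→d8:H3 -> H3
  lookup 100.240.0.3: bits 011001001111 walk d0:H3→d1:-→d2:-→d3:-→d4:-→d5:-→d6:-→d7:-→d8:-→d9:-→d10:-→d11:-→d12:H2 -> H2
  + 244.119.249.0/24 (H1) depth=24
  + 0.0.0.0/0 (H0) depth=0
  + 244.112.0.0/12 (H0) depth=12
  lookup 244.119.0.0: bits 1111010001110111 walk d0:H0→d1:-→d2:-→d3:-→d4:-→d5:-→d6:-→d7:-→d8:-→d9:-→d10:-→d11:-→d12:H0→d13:-→d14:-→d15:-→d16:H0 -> H0
  lookup 75.247.4.32: bits 01 walk d0:H0→d1:-→d2:- -> H0
  lookup 244.119.249.144: bits 1111010001110111111110011001 walk d0:H0→d1:-→d2:-→d3:-→d4:-→d5:-→d6:-→d7:-→d8:-→d9:-→d10:-→d11:-→d12:H0→d13:-→d14:-→d15:-→d16:H0→d17:-→d18:-→d19:-→d20:-→d21:-→d22:-→d23:-→d24:H1→d25:-→d26:-→d27:-→d28:H2 -> H2
  + 217.214.228.0/22 (H1) depth=22
  lookup 244.119.249.148: bits 1111010001110111111110011001 walk d0:H0→d1:-→d2:-→d3:-→d4:-→d5:-→d6:-→d7:-→d8:-→d9:-→d10:-→d11:-→d12:H0→d13:-→d14:-→d15:-→d16:H0→d17:-→d18:-→d19:-→d20:-→d21:-→d22:-→d23:-→d24:H1→d25:-→d26:-→d27:-→d28:H2 -> H2
  + 100.245.144.0/20 (H2) depth=20
  lookup 244.112.0.1: bits 1111010001110 walk d0:H0→d1:-→d2:-→d3:-→d4:-→d5:-→d6:-→d7:-→d8:-→d9:-→d10:-→d11:-→d12:H0→d13:- -> H0
  - 41.0.0.0/8 clear@8
  - 244.119.249.144/28 clear@28
  + 100.245.144.0/20 (H1) depth=20
  + 41.0.0.0/8 (H0) depth=8
  - 244.112.0.0/12 clear@12
  + 100.245.151.16/32 (H2) depth=32
  lookup 100.245.144.248: bits 011001001111010110010 walk d0:H0→d1:-→d2:-→d3:-→d4:-→d5:-→d6:-→d7:-→d8:-→d9:-→d10:-→d11:-→d12:H2→d13:-→d14:-→d15:-→d16:-→d17:-→d18:-→d19:-→d20:H1→d21:- -> H1
  + 41.0.0.0/8 (H1) depth=8
  + 100.245.151.16/32 (H1) depth=32
  lookup 121.131.198.182: bits 011 walk d0:H0→d1:-→d2:-→d3:- -> H0
  lookup 41.0.1.239: bits 00101001 walk d0:H0→d1:-→d2:-→d3:-→d4:-→d5:-→d6:-→d7:-→d8:H1 -> H1

== LOOKUPS ==
["H3","H2","H0","H0","H2","H2","H0","H1","H0","H1"]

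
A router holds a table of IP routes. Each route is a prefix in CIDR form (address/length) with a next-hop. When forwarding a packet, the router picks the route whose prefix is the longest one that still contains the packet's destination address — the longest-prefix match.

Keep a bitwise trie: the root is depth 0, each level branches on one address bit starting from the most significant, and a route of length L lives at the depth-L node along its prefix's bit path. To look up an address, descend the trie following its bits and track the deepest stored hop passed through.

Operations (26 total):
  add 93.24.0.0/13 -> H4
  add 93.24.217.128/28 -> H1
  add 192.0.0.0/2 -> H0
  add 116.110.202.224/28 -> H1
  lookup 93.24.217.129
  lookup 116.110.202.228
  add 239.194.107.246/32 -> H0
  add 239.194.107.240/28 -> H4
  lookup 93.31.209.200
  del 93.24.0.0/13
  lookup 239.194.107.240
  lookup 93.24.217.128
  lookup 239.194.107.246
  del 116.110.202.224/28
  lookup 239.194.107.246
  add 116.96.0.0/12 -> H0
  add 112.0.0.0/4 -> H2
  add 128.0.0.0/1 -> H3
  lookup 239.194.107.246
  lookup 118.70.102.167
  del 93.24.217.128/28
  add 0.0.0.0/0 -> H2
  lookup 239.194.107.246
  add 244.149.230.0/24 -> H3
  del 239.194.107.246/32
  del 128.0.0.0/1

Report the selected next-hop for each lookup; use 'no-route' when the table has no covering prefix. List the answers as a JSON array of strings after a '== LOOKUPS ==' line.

Trace:
  + 93.24.0.0/13 (H4) depth=13
  + 93.24.217.128/28 (H1) depth=28
  + 192.0.0.0/2 (H0) depth=2
  + 116.110.202.224/28 (H1) depth=28
  lookup 93.24.217.129: bits 0101110100011000110110011000 walk d0:-→d1:-→d2:-→d3:-→d4:-→d5:-→d6:-→d7:-→d8:-→d9:-→d10:-→d11:-→d12:-→d13:H4→d14:-→d15:-→d16:-→d17:-→d18:-→d19:-→d20:-→d21:-→d22:-→d23:-→d24:-→d25:-→d26:-→d27:-→d28:H1 -> H1
  lookup 116.110.202.228: bits 0111010001101110110010101110 walk d0:-→d1:-→d2:-→d3:-→d4:-→d5:-→d6:-→d7:-→d8:-→d9:-→d10:-→d11:-→d12:-→d13:-→d14:-→d15:-→d16:-→d17:-→d18:-→d19:-→d20:-→d21:-→d22:-→d23:-→d24:-→d25:-→d26:-→d27:-→d28:H1 -> H1
  + 239.194.107.246/32 (H0) depth=32
  + 239.194.107.240/28 (H4) depth=28
  lookup 93.31.209.200: bits 0101110100011 walk d0:-→d1:-→d2:-→d3:-→d4:-→d5:-→d6:-→d7:-→d8:-→d9:-→d10:-→d11:-→d12:-→d13:H4 -> H4
  - 93.24.0.0/13 clear@13
  lookup 239.194.107.240: bits 11101111110000100110101111110 walk d0:-→d1:-→d2:H0→d3:-→d4:-→d5:-→d6:-→d7:-→d8:-→d9:-→d10:-→d11:-→d12:-→d13:-→d14:-→d15:-→d16:-→d17:-→d18:-→d19:-→d20:-→d21:-→d22:-→d23:-→d24:-→d25:-→d26:-→d27:-→d28:H4→d29:- -> H4
  lookup 93.24.217.128: bits 0101110100011000110110011000 walk d0:-→d1:-→d2:-→d3:-→d4:-→d5:-→d6:-→d7:-→d8:-→d9:-→d10:-→d11:-→d12:-→d13:-→d14:-→d15:-→d16:-→d17:-→d18:-→d19:-→d20:-→d21:-→d22:-→d23:-→d24:-→d25:-→d26:-→d27:-→d28:H1 -> H1
  lookup 239.194.107.246: bits 11101111110000100110101111110110 walk d0:-→d1:-→d2:H0→d3:-→d4:-→d5:-→d6:-→d7:-→d8:-→d9:-→d10:-→d11:-→d12:-→d13:-→d14:-→d15:-→d16:-→d17:-→d18:-→d19:-→d20:-→d21:-→d22:-→d23:-→d24:-→d25:-→d26:-→d27:-→d28:H4→d29:-→d30:-→d31:-→d32:H0 -> H0
  - 116.110.202.224/28 clear@28
  lookup 239.194.107.246: bits 11101111110000100110101111110110 walk d0:-→d1:-→d2:H0→d3:-→d4:-→d5:-→d6:-→d7:-→d8:-→d9:-→d10:-→d11:-→d12:-→d13:-→d14:-→d15:-→d16:-→d17:-→d18:-→d19:-→d20:-→d21:-→d22:-→d23:-→d24:-→d25:-→d26:-→d27:-→d28:H4→d29:-→d30:-→d31:-→d32:H0 -> H0
  + 116.96.0.0/12 (H0) depth=12
  + 112.0.0.0/4 (H2) depth=4
  + 128.0.0.0/1 (H3) depth=1
  lookup 239.194.107.246: bits 11101111110000100110101111110110 walk d0:-→d1:H3→d2:H0→d3:-→d4:-→d5:-→d6:-→d7:-→d8:-→d9:-→d10:-→d11:-→d12:-→d13:-→d14:-→d15:-→d16:-→d17:-→d18:-→d19:-→d20:-→d21:-→d22:-→d23:-→d24:-→d25:-→d26:-→d27:-→d28:H4→d29:-→d30:-→d31:-→d32:H0 -> H0
  lookup 118.70.102.167: bits 011101 walk d0:-→d1:-→d2:-→d3:-→d4:H2→d5:-→d6:- -> H2
  - 93.24.217.128/28 clear@28
  + 0.0.0.0/0 (H2) depth=0
  lookup 239.194.107.246: bits 11101111110000100110101111110110 walk d0:H2→d1:H3→d2:H0→d3:-→d4:-→d5:-→d6:-→d7:-→d8:-→d9:-→d10:-→d11:-→d12:-→d13:-→d14:-→d15:-→d16:-→d17:-→d18:-→d19:-→d20:-→d21:-→d22:-→d23:-→d24:-→d25:-→d26:-→d27:-→d28:H4→d29:-→d30:-→d31:-→d32:H0 -> H0
  + 244.149.230.0/24 (H3) depth=24
  - 239.194.107.246/32 clear@32
  - 128.0.0.0/1 clear@1

== LOOKUPS ==
["H1","H1","H4","H4","H1","H0","H0","H0","H2","H0"]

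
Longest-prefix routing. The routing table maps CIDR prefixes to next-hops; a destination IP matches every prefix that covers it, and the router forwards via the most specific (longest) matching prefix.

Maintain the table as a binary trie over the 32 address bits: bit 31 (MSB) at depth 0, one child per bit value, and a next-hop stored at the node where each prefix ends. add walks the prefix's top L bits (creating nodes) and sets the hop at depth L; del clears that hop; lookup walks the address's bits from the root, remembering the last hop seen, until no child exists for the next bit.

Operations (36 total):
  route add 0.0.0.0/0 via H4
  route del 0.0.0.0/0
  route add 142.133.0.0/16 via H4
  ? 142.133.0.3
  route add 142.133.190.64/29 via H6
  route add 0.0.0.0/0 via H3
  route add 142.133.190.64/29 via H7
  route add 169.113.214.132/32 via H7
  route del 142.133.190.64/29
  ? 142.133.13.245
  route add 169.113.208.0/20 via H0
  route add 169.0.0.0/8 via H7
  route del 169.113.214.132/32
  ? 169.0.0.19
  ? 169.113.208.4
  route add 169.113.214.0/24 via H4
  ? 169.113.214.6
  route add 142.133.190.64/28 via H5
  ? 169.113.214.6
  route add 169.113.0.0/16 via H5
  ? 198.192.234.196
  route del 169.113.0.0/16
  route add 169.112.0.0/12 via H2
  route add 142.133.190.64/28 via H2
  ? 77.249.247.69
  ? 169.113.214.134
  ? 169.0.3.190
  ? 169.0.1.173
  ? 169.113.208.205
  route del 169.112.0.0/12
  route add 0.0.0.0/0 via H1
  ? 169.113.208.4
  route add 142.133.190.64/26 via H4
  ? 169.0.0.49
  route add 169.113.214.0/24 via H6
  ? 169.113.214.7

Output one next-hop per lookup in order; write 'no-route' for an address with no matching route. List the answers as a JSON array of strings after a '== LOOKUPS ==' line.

Trace:
  add 0.0.0.0/0 -> H4 at depth 0
  del 0.0.0.0/0 (clear depth 0)
  add 142.133.0.0/16 -> H4 at depth 16
  lookup 142.133.0.3: bits 1000111010000101 walk d0:-→d1:-→d2:-→d3:-→d4:-→d5:-→d6:-→d7:-→d8:-→d9:-→d10:-→d11:-→d12:-→d13:-→d14:-→d15:-→d16:H4 -> H4
  add 142.133.190.64/29 -> H6 at depth 29
  add 0.0.0.0/0 -> H3 at depth 0
  add 142.133.190.64/29 -> H7 at depth 29
  add 169.113.214.132/32 -> H7 at depth 32
  del 142.133.190.64/29 (clear depth 29)
  lookup 142.133.13.245: bits 1000111010000101 walk d0:H3→d1:-→d2:-→d3:-→d4:-→d5:-→d6:-→d7:-→d8:-→d9:-→d10:-→d11:-→d12:-→d13:-→d14:-→d15:-→d16:H4 -> H4
  add 169.113.208.0/20 -> H0 at depth 20
  add 169.0.0.0/8 -> H7 at depth 8
  del 169.113.214.132/32 (clear depth 32)
  lookup 169.0.0.19: bits 101010010 walk d0:H3→d1:-→d2:-→d3:-→d4:-→d5:-→d6:-→d7:-→d8:H7→d9:- -> H7
  lookup 169.113.208.4: bits 101010010111000111010 walk d0:H3→d1:-→d2:-→d3:-→d4:-→d5:-→d6:-→d7:-→d8:H7→d9:-→d10:-→d11:-→d12:-→d13:-→d14:-→d15:-→d16:-→d17:-→d18:-→d19:-→d20:H0→d21:- -> H0
  add 169.113.214.0/24 -> H4 at depth 24
  lookup 169.113.214.6: bits 101010010111000111010110 walk d0:H3→d1:-→d2:-→d3:-→d4:-→d5:-→d6:-→d7:-→d8:H7→d9:-→d10:-→d11:-→d12:-→d13:-→d14:-→d15:-→d16:-→d17:-→d18:-→d19:-→d20:H0→d21:-→d22:-→d23:-→d24:H4 -> H4
  add 142.133.190.64/28 -> H5 at depth 28
  lookup 169.113.214.6: bits 101010010111000111010110 walk d0:H3→d1:-→d2:-→d3:-→d4:-→d5:-→d6:-→d7:-→d8:H7→d9:-→d10:-→d11:-→d12:-→d13:-→d14:-→d15:-→d16:-→d17:-→d18:-→d19:-→d20:H0→d21:-→d22:-→d23:-→d24:H4 -> H4
  add 169.113.0.0/16 -> H5 at depth 16
  lookup 198.192.234.196: bits 1 walk d0:H3→d1:- -> H3
  del 169.113.0.0/16 (clear depth 16)
  add 169.112.0.0/12 -> H2 at depth 12
  add 142.133.190.64/28 -> H2 at depth 28
  lookup 77.249.247.69: bits ε walk d0:H3 -> H3
  lookup 169.113.214.134: bits 101010010111000111010110100001 walk d0:H3→d1:-→d2:-→d3:-→d4:-→d5:-→d6:-→d7:-→d8:H7→d9:-→d10:-→d11:-→d12:H2→d13:-→d14:-→d15:-→d16:-→d17:-→d18:-→d19:-→d20:H0→d21:-→d22:-→d23:-→d24:H4→d25:-→d26:-→d27:-→d28:-→d29:-→d30:- -> H4
  lookup 169.0.3.190: bits 101010010 walk d0:H3→d1:-→d2:-→d3:-→d4:-→d5:-→d6:-→d7:-→d8:H7→d9:- -> H7
  lookup 169.0.1.173: bits 101010010 walk d0:H3→d1:-→d2:-→d3:-→d4:-→d5:-→d6:-→d7:-→d8:H7→d9:- -> H7
  lookup 169.113.208.205: bits 101010010111000111010 walk d0:H3→d1:-→d2:-→d3:-→d4:-→d5:-→d6:-→d7:-→d8:H7→d9:-→d10:-→d11:-→d12:H2→d13:-→d14:-→d15:-→d16:-→d17:-→d18:-→d19:-→d20:H0→d21:- -> H0
  del 169.112.0.0/12 (clear depth 12)
  add 0.0.0.0/0 -> H1 at depth 0
  lookup 169.113.208.4: bits 101010010111000111010 walk d0:H1→d1:-→d2:-→d3:-→d4:-→d5:-→d6:-→d7:-→d8:H7→d9:-→d10:-→d11:-→d12:-→d13:-→d14:-→d15:-→d16:-→d17:-→d18:-→d19:-→d20:H0→d21:- -> H0
  add 142.133.190.64/26 -> H4 at depth 26
  lookup 169.0.0.49: bits 101010010 walk d0:H1→d1:-→d2:-→d3:-→d4:-→d5:-→d6:-→d7:-→d8:H7→d9:- -> H7
  add 169.113.214.0/24 -> H6 at depth 24
  lookup 169.113.214.7: bits 101010010111000111010110 walk d0:H1→d1:-→d2:-→d3:-→d4:-→d5:-→d6:-→d7:-→d8:H7→d9:-→d10:-→d11:-→d12:-→d13:-→d14:-→d15:-→d16:-→d17:-→d18:-→d19:-→d20:H0→d21:-→d22:-→d23:-→d24:H6 -> H6

== LOOKUPS ==
["H4","H4","H7","H0","H4","H4","H3","H3","H4","H7","H7","H0","H0","H7","H6"]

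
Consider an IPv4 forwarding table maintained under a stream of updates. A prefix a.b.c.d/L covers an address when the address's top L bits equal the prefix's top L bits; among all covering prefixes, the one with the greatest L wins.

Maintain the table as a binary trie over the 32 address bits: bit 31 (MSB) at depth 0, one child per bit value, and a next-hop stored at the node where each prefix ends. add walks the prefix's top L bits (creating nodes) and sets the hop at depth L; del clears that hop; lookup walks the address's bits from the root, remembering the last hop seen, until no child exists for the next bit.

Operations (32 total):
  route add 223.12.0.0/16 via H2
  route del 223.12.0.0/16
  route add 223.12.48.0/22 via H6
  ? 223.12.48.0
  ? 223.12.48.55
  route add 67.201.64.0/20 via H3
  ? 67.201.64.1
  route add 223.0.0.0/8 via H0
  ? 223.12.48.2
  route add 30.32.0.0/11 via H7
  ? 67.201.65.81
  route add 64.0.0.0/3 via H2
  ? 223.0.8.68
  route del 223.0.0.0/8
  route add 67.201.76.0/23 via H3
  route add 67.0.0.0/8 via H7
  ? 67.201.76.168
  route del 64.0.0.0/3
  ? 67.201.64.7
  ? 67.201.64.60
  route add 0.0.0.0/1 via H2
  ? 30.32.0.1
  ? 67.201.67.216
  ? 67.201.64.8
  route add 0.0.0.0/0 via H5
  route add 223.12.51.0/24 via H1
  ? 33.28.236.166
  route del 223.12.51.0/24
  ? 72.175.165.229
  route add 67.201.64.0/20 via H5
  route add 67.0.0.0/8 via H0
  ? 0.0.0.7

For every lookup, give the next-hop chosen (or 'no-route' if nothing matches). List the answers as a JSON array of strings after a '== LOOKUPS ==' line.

Process each operation:
  add 223.12.0.0/16 -> H2 at depth 16
  del 223.12.0.0/16 (clear depth 16)
  add 223.12.48.0/22 -> H6 at depth 22
  lookup 223.12.48.0: bits 1101111100001100001100 walk d0:-→d1:-→d2:-→d3:-→d4:-→d5:-→d6:-→d7:-→d8:-→d9:-→d10:-→d11:-→d12:-→d13:-→d14:-→d15:-→d16:-→d17:-→d18:-→d19:-→d20:-→d21:-→d22:H6 -> H6
  lookup 223.12.48.55: bits 1101111100001100001100 walk d0:-→d1:-→d2:-→d3:-→d4:-→d5:-→d6:-→d7:-→d8:-→d9:-→d10:-→d11:-→d12:-→d13:-→d14:-→d15:-→d16:-→d17:-→d18:-→d19:-→d20:-→d21:-→d22:H6 -> H6
  add 67.201.64.0/20 -> H3 at depth 20
  lookup 67.201.64.1: bits 01000011110010010100 walk d0:-→d1:-→d2:-→d3:-→d4:-→d5:-→d6:-→d7:-→d8:-→d9:-→d10:-→d11:-→d12:-→d13:-→d14:-→d15:-→d16:-→d17:-→d18:-→d19:-→d20:H3 -> H3
  add 223.0.0.0/8 -> H0 at depth 8
  lookup 223.12.48.2: bits 1101111100001100001100 walk d0:-→d1:-→d2:-→d3:-→d4:-→d5:-→d6:-→d7:-→d8:H0→d9:-→d10:-→d11:-→d12:-→d13:-→d14:-→d15:-→d16:-→d17:-→d18:-→d19:-→d20:-→d21:-→d22:H6 -> H6
  add 30.32.0.0/11 -> H7 at depth 11
  lookup 67.201.65.81: bits 01000011110010010100 walk d0:-→d1:-→d2:-→d3:-→d4:-→d5:-→d6:-→d7:-→d8:-→d9:-→d10:-→d11:-→d12:-→d13:-→d14:-→d15:-→d16:-→d17:-→d18:-→d19:-→d20:H3 -> H3
  add 64.0.0.0/3 -> H2 at depth 3
  lookup 223.0.8.68: bits 110111110000 walk d0:-→d1:-→d2:-→d3:-→d4:-→d5:-→d6:-→d7:-→d8:H0→d9:-→d10:-→d11:-→d12:- -> H0
  del 223.0.0.0/8 (clear depth 8)
  add 67.201.76.0/23 -> H3 at depth 23
  add 67.0.0.0/8 -> H7 at depth 8
  lookup 67.201.76.168: bits 01000011110010010100110 walk d0:-→d1:-→d2:-→d3:H2→d4:-→d5:-→d6:-→d7:-→d8:H7→d9:-→d10:-→d11:-→d12:-→d13:-→d14:-→d15:-→d16:-→d17:-→d18:-→d19:-→d20:H3→d21:-→d22:-→d23:H3 -> H3
  del 64.0.0.0/3 (clear depth 3)
  lookup 67.201.64.7: bits 01000011110010010100 walk d0:-→d1:-→d2:-→d3:-→d4:-→d5:-→d6:-→d7:-→d8:H7→d9:-→d10:-→d11:-→d12:-→d13:-→d14:-→d15:-→d16:-→d17:-→d18:-→d19:-→d20:H3 -> H3
  lookup 67.201.64.60: bits 01000011110010010100 walk d0:-→d1:-→d2:-→d3:-→d4:-→d5:-→d6:-→d7:-→d8:H7→d9:-→d10:-→d11:-→d12:-→d13:-→d14:-→d15:-→d16:-→d17:-→d18:-→d19:-→d20:H3 -> H3
  add 0.0.0.0/1 -> H2 at depth 1
  lookup 30.32.0.1: bits 00011110001 walk d0:-→d1:H2→d2:-→d3:-→d4:-→d5:-→d6:-→d7:-→d8:-→d9:-→d10:-→d11:H7 -> H7
  lookup 67.201.67.216: bits 01000011110010010100 walk d0:-→d1:H2→d2:-→d3:-→d4:-→d5:-→d6:-→d7:-→d8:H7→d9:-→d10:-→d11:-→d12:-→d13:-→d14:-→d15:-→d16:-→d17:-→d18:-→d19:-→d20:H3 -> H3
  lookup 67.201.64.8: bits 01000011110010010100 walk d0:-→d1:H2→d2:-→d3:-→d4:-→d5:-→d6:-→d7:-→d8:H7→d9:-→d10:-→d11:-→d12:-→d13:-→d14:-→d15:-→d16:-→d17:-→d18:-→d19:-→d20:H3 -> H3
  add 0.0.0.0/0 -> H5 at depth 0
  add 223.12.51.0/24 -> H1 at depth 24
  lookup 33.28.236.166: bits 00 walk d0:H5→d1:H2→d2:- -> H2
  del 223.12.51.0/24 (clear depth 24)
  lookup 72.175.165.229: bits 0100 walk d0:H5→d1:H2→d2:-→d3:-→d4:- -> H2
  add 67.201.64.0/20 -> H5 at depth 20
  add 67.0.0.0/8 -> H0 at depth 8
  lookup 0.0.0.7: bits 000 walk d0:H5→d1:H2→d2:-→d3:- -> H2

== LOOKUPS ==
["H6","H6","H3","H6","H3","H0","H3","H3","H3","H7","H3","H3","H2","H2","H2"]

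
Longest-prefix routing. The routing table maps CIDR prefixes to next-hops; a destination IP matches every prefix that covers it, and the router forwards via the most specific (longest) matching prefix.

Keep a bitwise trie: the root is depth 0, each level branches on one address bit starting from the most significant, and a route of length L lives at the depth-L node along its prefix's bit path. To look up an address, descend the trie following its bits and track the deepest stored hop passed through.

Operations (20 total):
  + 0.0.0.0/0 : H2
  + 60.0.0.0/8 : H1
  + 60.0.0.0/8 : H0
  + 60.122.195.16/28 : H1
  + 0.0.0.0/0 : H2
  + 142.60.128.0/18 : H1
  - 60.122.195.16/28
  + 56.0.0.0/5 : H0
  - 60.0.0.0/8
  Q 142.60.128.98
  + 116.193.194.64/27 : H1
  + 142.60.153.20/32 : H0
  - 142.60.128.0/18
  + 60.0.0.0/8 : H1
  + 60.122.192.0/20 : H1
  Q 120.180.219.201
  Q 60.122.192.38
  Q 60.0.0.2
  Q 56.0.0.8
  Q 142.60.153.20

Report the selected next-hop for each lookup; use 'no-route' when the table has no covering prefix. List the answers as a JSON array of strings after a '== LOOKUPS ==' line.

Apply in order:
  add 0.0.0.0/0 -> H2 at depth 0
  add 60.0.0.0/8 -> H1 at depth 8
  add 60.0.0.0/8 -> H0 at depth 8
  add 60.122.195.16/28 -> H1 at depth 28
  add 0.0.0.0/0 -> H2 at depth 0
  add 142.60.128.0/18 -> H1 at depth 18
  - 60.122.195.16/28 clear@28
  add 56.0.0.0/5 -> H0 at depth 5
  - 60.0.0.0/8 clear@8
  ? 142.60.128.98  path d0:H2→d1:-→d2:-→d3:-→d4:-→d5:-→d6:-→d7:-→d8:-→d9:-→d10:-→d11:-→d12:-→d13:-→d14:-→d15:-→d16:-→d17:-→d18:H1  best=H1
  add 116.193.194.64/27 -> H1 at depth 27
  add 142.60.153.20/32 -> H0 at depth 32
  - 142.60.128.0/18 clear@18
  add 60.0.0.0/8 -> H1 at depth 8
  add 60.122.192.0/20 -> H1 at depth 20
  ? 120.180.219.201  path d0:H2→d1:-→d2:-→d3:-→d4:-  best=H2
  ? 60.122.192.38  path d0:H2→d1:-→d2:-→d3:-→d4:-→d5:H0→d6:-→d7:-→d8:H1→d9:-→d10:-→d11:-→d12:-→d13:-→d14:-→d15:-→d16:-→d17:-→d18:-→d19:-→d20:H1→d21:-→d22:-  best=H1
  ? 60.0.0.2  path d0:H2→d1:-→d2:-→d3:-→d4:-→d5:H0→d6:-→d7:-→d8:H1→d9:-  best=H1
  ? 56.0.0.8  path d0:H2→d1:-→d2:-→d3:-→d4:-→d5:H0  best=H0
  ? 142.60.153.20  path d0:H2→d1:-→d2:-→d3:-→d4:-→d5:-→d6:-→d7:-→d8:-→d9:-→d10:-→d11:-→d12:-→d13:-→d14:-→d15:-→d16:-→d17:-→d18:-→d19:-→d20:-→d21:-→d22:-→d23:-→d24:-→d25:-→d26:-→d27:-→d28:-→d29:-→d30:-→d31:-→d32:H0  best=H0

== LOOKUPS ==
["H1","H2","H1","H1","H0","H0"]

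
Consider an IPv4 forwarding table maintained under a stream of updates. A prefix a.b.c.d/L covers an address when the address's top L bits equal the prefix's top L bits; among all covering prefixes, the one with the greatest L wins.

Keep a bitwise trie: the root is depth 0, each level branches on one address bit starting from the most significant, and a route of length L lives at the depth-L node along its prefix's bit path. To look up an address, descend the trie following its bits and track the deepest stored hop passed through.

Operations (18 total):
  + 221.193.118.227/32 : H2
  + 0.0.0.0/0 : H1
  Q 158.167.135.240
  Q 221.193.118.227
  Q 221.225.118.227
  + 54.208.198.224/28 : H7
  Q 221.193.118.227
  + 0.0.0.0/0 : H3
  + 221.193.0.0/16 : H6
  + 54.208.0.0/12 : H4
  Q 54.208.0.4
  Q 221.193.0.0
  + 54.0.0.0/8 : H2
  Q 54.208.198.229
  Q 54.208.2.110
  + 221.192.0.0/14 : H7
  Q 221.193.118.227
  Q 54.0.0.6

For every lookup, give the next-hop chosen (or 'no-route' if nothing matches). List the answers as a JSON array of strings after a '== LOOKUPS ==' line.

Trace:
  add 221.193.118.227/32 -> H2 at depth 32
  add 0.0.0.0/0 -> H1 at depth 0
  ? 158.167.135.240  path d0:H1→d1:-  best=H1
  ? 221.193.118.227  path d0:H1→d1:-→d2:-→d3:-→d4:-→d5:-→d6:-→d7:-→d8:-→d9:-→d10:-→d11:-→d12:-→d13:-→d14:-→d15:-→d16:-→d17:-→d18:-→d19:-→d20:-→d21:-→d22:-→d23:-→d24:-→d25:-→d26:-→d27:-→d28:-→d29:-→d30:-→d31:-→d32:H2  best=H2
  ? 221.225.118.227  path d0:H1→d1:-→d2:-→d3:-→d4:-→d5:-→d6:-→d7:-→d8:-→d9:-→d10:-  best=H1
  add 54.208.198.224/28 -> H7 at depth 28
  ? 221.193.118.227  path d0:H1→d1:-→d2:-→d3:-→d4:-→d5:-→d6:-→d7:-→d8:-→d9:-→d10:-→d11:-→d12:-→d13:-→d14:-→d15:-→d16:-→d17:-→d18:-→d19:-→d20:-→d21:-→d22:-→d23:-→d24:-→d25:-→d26:-→d27:-→d28:-→d29:-→d30:-→d31:-→d32:H2  best=H2
  add 0.0.0.0/0 -> H3 at depth 0
  add 221.193.0.0/16 -> H6 at depth 16
  add 54.208.0.0/12 -> H4 at depth 12
  ? 54.208.0.4  path d0:H3→d1:-→d2:-→d3:-→d4:-→d5:-→d6:-→d7:-→d8:-→d9:-→d10:-→d11:-→d12:H4→d13:-→d14:-→d15:-→d16:-  best=H4
  ? 221.193.0.0  path d0:H3→d1:-→d2:-→d3:-→d4:-→d5:-→d6:-→d7:-→d8:-→d9:-→d10:-→d11:-→d12:-→d13:-→d14:-→d15:-→d16:H6→d17:-  best=H6
  add 54.0.0.0/8 -> H2 at depth 8
  ? 54.208.198.229  path d0:H3→d1:-→d2:-→d3:-→d4:-→d5:-→d6:-→d7:-→d8:H2→d9:-→d10:-→d11:-→d12:H4→d13:-→d14:-→d15:-→d16:-→d17:-→d18:-→d19:-→d20:-→d21:-→d22:-→d23:-→d24:-→d25:-→d26:-→d27:-→d28:H7  best=H7
  ? 54.208.2.110  path d0:H3→d1:-→d2:-→d3:-→d4:-→d5:-→d6:-→d7:-→d8:H2→d9:-→d10:-→d11:-→d12:H4→d13:-→d14:-→d15:-→d16:-  best=H4
  add 221.192.0.0/14 -> H7 at depth 14
  ? 221.193.118.227  path d0:H3→d1:-→d2:-→d3:-→d4:-→d5:-→d6:-→d7:-→d8:-→d9:-→d10:-→d11:-→d12:-→d13:-→d14:H7→d15:-→d16:H6→d17:-→d18:-→d19:-→d20:-→d21:-→d22:-→d23:-→d24:-→d25:-→d26:-→d27:-→d28:-→d29:-→d30:-→d31:-→d32:H2  best=H2
  ? 54.0.0.6  path d0:H3→d1:-→d2:-→d3:-→d4:-→d5:-→d6:-→d7:-→d8:H2  best=H2

== LOOKUPS ==
["H1","H2","H1","H2","H4","H6","H7","H4","H2","H2"]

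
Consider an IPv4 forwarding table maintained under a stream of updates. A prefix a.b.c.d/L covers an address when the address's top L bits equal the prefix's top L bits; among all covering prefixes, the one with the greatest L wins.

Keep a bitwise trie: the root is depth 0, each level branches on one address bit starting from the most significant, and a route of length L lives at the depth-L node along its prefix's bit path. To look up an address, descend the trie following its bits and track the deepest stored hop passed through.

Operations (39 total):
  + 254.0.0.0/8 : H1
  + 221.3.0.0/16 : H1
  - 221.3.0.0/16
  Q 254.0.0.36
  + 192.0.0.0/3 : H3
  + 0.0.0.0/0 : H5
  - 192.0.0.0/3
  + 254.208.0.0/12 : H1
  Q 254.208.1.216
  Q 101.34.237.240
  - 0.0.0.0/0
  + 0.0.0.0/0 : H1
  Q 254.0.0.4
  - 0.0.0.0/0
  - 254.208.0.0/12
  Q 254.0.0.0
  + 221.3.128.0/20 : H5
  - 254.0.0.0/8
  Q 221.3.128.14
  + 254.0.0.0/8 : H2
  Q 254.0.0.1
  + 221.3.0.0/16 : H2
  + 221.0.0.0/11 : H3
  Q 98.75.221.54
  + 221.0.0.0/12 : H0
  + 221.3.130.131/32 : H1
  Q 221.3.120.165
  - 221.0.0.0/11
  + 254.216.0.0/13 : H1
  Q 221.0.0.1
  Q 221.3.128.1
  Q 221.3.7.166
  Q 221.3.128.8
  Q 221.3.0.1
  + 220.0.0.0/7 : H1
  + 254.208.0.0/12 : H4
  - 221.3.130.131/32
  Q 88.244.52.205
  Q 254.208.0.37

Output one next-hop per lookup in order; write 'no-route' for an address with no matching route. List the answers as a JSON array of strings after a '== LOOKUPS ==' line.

Process each operation:
  add 254.0.0.0/8 -> H1 at depth 8
  add 221.3.0.0/16 -> H1 at depth 16
  - 221.3.0.0/16 clear@16
  Q 254.0.0.36: descend 11111110 ; hops seen [H1] ; pick H1
  add 192.0.0.0/3 -> H3 at depth 3
  add 0.0.0.0/0 -> H5 at depth 0
  - 192.0.0.0/3 clear@3
  add 254.208.0.0/12 -> H1 at depth 12
  Q 254.208.1.216: descend 111111101101 ; hops seen [H5,H1,H1] ; pick H1
  Q 101.34.237.240: descend ε ; hops seen [H5] ; pick H5
  - 0.0.0.0/0 clear@0
  add 0.0.0.0/0 -> H1 at depth 0
  Q 254.0.0.4: descend 11111110 ; hops seen [H1,H1] ; pick H1
  - 0.0.0.0/0 clear@0
  - 254.208.0.0/12 clear@12
  Q 254.0.0.0: descend 11111110 ; hops seen [H1] ; pick H1
  add 221.3.128.0/20 -> H5 at depth 20
  - 254.0.0.0/8 clear@8
  Q 221.3.128.14: descend 11011101000000111000 ; hops seen [H5] ; pick H5
  add 254.0.0.0/8 -> H2 at depth 8
  Q 254.0.0.1: descend 11111110 ; hops seen [H2] ; pick H2
  add 221.3.0.0/16 -> H2 at depth 16
  add 221.0.0.0/11 -> H3 at depth 11
  Q 98.75.221.54: descend ε ; hops seen [∅] ; pick no-route
  add 221.0.0.0/12 -> H0 at depth 12
  add 221.3.130.131/32 -> H1 at depth 32
  Q 221.3.120.165: descend 1101110100000011 ; hops seen [H3,H0,H2] ; pick H2
  - 221.0.0.0/11 clear@11
  add 254.216.0.0/13 -> H1 at depth 13
  Q 221.0.0.1: descend 11011101000000 ; hops seen [H0] ; pick H0
  Q 221.3.128.1: descend 1101110100000011100000 ; hops seen [H0,H2,H5] ; pick H5
  Q 221.3.7.166: descend 1101110100000011 ; hops seen [H0,H2] ; pick H2
  Q 221.3.128.8: descend 1101110100000011100000 ; hops seen [H0,H2,H5] ; pick H5
  Q 221.3.0.1: descend 1101110100000011 ; hops seen [H0,H2] ; pick H2
  add 220.0.0.0/7 -> H1 at depth 7
  add 254.208.0.0/12 -> H4 at depth 12
  - 221.3.130.131/32 clear@32
  Q 88.244.52.205: descend ε ; hops seen [∅] ; pick no-route
  Q 254.208.0.37: descend 111111101101 ; hops seen [H2,H4] ; pick H4

== LOOKUPS ==
["H1","H1","H5","H1","H1","H5","H2","no-route","H2","H0","H5","H2","H5","H2","no-route","H4"]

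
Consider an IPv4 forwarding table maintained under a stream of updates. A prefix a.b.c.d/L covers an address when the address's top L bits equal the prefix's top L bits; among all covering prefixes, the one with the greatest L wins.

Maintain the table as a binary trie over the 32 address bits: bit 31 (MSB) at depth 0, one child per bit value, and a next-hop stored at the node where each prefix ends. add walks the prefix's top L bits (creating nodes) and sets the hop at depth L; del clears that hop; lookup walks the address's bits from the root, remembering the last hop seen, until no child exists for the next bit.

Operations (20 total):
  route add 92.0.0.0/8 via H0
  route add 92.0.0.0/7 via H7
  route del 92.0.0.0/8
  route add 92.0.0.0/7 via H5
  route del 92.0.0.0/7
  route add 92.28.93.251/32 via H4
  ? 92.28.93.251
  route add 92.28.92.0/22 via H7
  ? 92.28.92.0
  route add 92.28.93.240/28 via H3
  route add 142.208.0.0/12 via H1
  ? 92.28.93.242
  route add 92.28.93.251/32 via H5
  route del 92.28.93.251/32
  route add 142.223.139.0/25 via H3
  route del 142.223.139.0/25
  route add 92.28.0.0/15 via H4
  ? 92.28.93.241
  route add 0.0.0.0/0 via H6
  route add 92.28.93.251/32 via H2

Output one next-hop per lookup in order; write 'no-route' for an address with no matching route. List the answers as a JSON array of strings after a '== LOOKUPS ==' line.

Process each operation:
  add 92.0.0.0/8 -> H0 at depth 8
  add 92.0.0.0/7 -> H7 at depth 7
  del 92.0.0.0/8 (clear depth 8)
  add 92.0.0.0/7 -> H5 at depth 7
  del 92.0.0.0/7 (clear depth 7)
  add 92.28.93.251/32 -> H4 at depth 32
  lookup 92.28.93.251: bits 01011100000111000101110111111011 walk d0:-→d1:-→d2:-→d3:-→d4:-→d5:-→d6:-→d7:-→d8:-→d9:-→d10:-→d11:-→d12:-→d13:-→d14:-→d15:-→d16:-→d17:-→d18:-→d19:-→d20:-→d21:-→d22:-→d23:-→d24:-→d25:-→d26:-→d27:-→d28:-→d29:-→d30:-→d31:-→d32:H4 -> H4
  add 92.28.92.0/22 -> H7 at depth 22
  lookup 92.28.92.0: bits 01011100000111000101110 walk d0:-→d1:-→d2:-→d3:-→d4:-→d5:-→d6:-→d7:-→d8:-→d9:-→d10:-→d11:-→d12:-→d13:-→d14:-→d15:-→d16:-→d17:-→d18:-→d19:-→d20:-→d21:-→d22:H7→d23:- -> H7
  add 92.28.93.240/28 -> H3 at depth 28
  add 142.208.0.0/12 -> H1 at depth 12
  lookup 92.28.93.242: bits 0101110000011100010111011111 walk d0:-→d1:-→d2:-→d3:-→d4:-→d5:-→d6:-→d7:-→d8:-→d9:-→d10:-→d11:-→d12:-→d13:-→d14:-→d15:-→d16:-→d17:-→d18:-→d19:-→d20:-→d21:-→d22:H7→d23:-→d24:-→d25:-→d26:-→d27:-→d28:H3 -> H3
  add 92.28.93.251/32 -> H5 at depth 32
  del 92.28.93.251/32 (clear depth 32)
  add 142.223.139.0/25 -> H3 at depth 25
  del 142.223.139.0/25 (clear depth 25)
  add 92.28.0.0/15 -> H4 at depth 15
  lookup 92.28.93.241: bits 0101110000011100010111011111 walk d0:-→d1:-→d2:-→d3:-→d4:-→d5:-→d6:-→d7:-→d8:-→d9:-→d10:-→d11:-→d12:-→d13:-→d14:-→d15:H4→d16:-→d17:-→d18:-→d19:-→d20:-→d21:-→d22:H7→d23:-→d24:-→d25:-→d26:-→d27:-→d28:H3 -> H3
  add 0.0.0.0/0 -> H6 at depth 0
  add 92.28.93.251/32 -> H2 at depth 32

== LOOKUPS ==
["H4","H7","H3","H3"]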